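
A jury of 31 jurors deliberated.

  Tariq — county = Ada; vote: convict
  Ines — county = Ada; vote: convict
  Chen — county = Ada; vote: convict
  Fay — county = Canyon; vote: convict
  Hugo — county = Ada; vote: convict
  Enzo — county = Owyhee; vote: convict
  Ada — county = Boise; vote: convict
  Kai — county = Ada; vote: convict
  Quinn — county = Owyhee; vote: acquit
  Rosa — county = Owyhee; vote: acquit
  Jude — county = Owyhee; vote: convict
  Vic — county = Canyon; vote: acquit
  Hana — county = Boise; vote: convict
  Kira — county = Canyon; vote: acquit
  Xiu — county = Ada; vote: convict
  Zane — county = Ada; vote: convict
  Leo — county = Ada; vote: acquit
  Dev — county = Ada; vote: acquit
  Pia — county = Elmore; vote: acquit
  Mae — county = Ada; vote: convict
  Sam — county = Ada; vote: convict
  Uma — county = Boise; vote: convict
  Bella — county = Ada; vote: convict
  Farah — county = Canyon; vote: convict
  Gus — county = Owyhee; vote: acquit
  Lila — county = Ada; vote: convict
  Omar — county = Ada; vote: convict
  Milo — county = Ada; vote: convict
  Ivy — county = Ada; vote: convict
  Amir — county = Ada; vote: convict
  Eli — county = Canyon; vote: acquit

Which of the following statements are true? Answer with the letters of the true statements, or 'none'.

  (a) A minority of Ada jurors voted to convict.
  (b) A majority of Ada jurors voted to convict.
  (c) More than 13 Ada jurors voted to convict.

(b), (c)

|A| = 17, |A ∩ B| = 15, |A ∖ B| = 2.
(a) |A ∩ B| < |A ∖ B|: fails.
(b) |A ∩ B| > |A ∖ B|: holds.
(c) |A ∩ B| > 13: holds.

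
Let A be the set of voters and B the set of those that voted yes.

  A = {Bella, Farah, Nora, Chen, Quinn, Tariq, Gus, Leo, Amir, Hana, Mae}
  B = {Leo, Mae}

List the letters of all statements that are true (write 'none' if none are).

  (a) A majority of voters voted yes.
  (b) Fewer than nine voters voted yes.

|A| = 11, |A ∩ B| = 2, |A ∖ B| = 9.
(a) |A ∩ B| > |A ∖ B|: fails.
(b) |A ∩ B| < 9: holds.

(b)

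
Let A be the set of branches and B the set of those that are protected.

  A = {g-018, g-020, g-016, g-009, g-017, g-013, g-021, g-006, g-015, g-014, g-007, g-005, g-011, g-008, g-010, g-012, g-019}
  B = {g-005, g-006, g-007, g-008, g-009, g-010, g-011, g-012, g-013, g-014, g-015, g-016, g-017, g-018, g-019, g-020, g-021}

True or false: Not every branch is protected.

False

The determiner here denotes the relation: A ⊄ B (|A ∖ B| ≥ 1).
|A| = 17, |A ∩ B| = 17, |A ∖ B| = 0.
So the statement is false.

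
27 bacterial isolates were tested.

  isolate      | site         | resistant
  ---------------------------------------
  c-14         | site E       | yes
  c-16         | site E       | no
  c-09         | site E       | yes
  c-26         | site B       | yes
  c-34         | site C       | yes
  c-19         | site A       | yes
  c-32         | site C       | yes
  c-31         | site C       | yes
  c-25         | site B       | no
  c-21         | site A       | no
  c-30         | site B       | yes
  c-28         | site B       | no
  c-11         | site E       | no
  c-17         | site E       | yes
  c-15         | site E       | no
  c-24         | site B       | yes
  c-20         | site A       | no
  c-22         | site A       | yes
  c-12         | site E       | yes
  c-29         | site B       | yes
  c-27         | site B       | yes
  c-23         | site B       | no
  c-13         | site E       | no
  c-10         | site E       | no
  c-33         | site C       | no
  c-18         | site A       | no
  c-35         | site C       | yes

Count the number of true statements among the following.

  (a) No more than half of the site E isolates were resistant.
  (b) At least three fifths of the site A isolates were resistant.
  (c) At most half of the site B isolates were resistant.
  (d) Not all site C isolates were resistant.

2

(a) site E: |A| = 9, |A ∩ B| = 4; needs |A ∩ B| ≤ |A ∖ B| — true.
(b) site A: |A| = 5, |A ∩ B| = 2; needs |A ∩ B| / |A| ≥ 3/5 — false.
(c) site B: |A| = 8, |A ∩ B| = 5; needs |A ∩ B| ≤ |A ∖ B| — false.
(d) site C: |A| = 5, |A ∩ B| = 4; needs A ⊄ B (|A ∖ B| ≥ 1) — true.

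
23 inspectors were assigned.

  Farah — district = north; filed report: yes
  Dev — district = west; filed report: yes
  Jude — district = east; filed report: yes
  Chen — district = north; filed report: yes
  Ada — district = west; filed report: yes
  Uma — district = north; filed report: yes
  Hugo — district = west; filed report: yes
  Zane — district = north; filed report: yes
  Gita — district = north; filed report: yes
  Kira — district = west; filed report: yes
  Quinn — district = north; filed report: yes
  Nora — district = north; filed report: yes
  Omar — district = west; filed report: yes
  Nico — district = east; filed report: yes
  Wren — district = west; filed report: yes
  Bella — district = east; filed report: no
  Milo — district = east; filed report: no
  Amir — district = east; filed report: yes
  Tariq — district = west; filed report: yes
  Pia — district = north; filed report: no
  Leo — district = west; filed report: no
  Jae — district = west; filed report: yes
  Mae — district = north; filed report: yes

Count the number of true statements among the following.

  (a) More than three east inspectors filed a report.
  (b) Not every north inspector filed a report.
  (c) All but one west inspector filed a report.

(a) east: |A| = 5, |A ∩ B| = 3; needs |A ∩ B| > 3 — false.
(b) north: |A| = 9, |A ∩ B| = 8; needs A ⊄ B (|A ∖ B| ≥ 1) — true.
(c) west: |A| = 9, |A ∩ B| = 8; needs |A ∖ B| = 1 — true.

2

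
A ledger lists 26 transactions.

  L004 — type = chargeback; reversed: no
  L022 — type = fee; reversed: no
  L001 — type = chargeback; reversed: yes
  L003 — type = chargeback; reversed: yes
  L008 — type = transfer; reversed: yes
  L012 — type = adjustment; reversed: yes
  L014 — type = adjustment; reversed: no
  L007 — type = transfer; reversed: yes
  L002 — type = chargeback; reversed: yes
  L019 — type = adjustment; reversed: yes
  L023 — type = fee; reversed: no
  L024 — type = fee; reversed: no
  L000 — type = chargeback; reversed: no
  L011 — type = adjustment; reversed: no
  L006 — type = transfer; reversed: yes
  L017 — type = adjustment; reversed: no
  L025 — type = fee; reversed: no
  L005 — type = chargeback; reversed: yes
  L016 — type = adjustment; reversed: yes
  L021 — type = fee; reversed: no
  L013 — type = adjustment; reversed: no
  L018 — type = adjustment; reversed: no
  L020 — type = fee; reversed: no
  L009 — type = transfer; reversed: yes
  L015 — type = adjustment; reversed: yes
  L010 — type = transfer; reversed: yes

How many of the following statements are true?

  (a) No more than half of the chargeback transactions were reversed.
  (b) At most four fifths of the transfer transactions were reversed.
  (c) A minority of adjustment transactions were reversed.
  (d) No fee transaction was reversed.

(a) chargeback: |A| = 6, |A ∩ B| = 4; needs |A ∩ B| ≤ |A ∖ B| — false.
(b) transfer: |A| = 5, |A ∩ B| = 5; needs |A ∩ B| / |A| ≤ 4/5 — false.
(c) adjustment: |A| = 9, |A ∩ B| = 4; needs |A ∩ B| < |A ∖ B| — true.
(d) fee: |A| = 6, |A ∩ B| = 0; needs A ∩ B = ∅ (|A ∩ B| = 0) — true.

2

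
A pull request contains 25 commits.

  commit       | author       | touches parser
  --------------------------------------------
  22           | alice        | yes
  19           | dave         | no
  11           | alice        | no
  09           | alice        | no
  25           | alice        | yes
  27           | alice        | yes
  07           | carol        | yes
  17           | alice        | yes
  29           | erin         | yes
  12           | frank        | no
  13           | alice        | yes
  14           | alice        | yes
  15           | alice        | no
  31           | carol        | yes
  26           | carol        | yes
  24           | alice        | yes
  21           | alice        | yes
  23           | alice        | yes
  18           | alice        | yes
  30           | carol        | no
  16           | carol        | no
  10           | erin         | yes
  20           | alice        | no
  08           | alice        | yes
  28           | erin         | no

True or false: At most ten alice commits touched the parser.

False

'At most ten alice commits touched the parser' holds iff |A ∩ B| ≤ 10.
|A| = 15, |A ∩ B| = 11, |A ∖ B| = 4.
|A ∩ B| = 11, so the statement is false.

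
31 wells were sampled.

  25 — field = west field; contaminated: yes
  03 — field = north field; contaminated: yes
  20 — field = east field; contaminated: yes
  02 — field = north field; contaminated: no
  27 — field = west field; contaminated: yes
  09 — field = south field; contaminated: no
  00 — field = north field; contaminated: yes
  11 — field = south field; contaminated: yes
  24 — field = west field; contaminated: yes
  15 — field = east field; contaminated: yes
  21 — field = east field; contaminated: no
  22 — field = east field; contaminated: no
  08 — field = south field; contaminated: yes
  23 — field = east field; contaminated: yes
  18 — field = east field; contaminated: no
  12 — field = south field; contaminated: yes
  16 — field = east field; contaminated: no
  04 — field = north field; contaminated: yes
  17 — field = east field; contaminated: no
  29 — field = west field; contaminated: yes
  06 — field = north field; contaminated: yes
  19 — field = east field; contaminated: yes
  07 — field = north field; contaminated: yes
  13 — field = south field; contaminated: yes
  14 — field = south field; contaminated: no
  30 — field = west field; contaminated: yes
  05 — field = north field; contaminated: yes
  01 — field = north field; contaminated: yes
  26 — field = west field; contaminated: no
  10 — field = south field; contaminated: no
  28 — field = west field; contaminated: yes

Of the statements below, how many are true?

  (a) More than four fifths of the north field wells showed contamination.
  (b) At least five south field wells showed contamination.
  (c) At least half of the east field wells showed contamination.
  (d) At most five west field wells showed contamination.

(a) north field: |A| = 8, |A ∩ B| = 7; needs |A ∩ B| / |A| > 4/5 — true.
(b) south field: |A| = 7, |A ∩ B| = 4; needs |A ∩ B| ≥ 5 — false.
(c) east field: |A| = 9, |A ∩ B| = 4; needs |A ∩ B| ≥ |A ∖ B| — false.
(d) west field: |A| = 7, |A ∩ B| = 6; needs |A ∩ B| ≤ 5 — false.

1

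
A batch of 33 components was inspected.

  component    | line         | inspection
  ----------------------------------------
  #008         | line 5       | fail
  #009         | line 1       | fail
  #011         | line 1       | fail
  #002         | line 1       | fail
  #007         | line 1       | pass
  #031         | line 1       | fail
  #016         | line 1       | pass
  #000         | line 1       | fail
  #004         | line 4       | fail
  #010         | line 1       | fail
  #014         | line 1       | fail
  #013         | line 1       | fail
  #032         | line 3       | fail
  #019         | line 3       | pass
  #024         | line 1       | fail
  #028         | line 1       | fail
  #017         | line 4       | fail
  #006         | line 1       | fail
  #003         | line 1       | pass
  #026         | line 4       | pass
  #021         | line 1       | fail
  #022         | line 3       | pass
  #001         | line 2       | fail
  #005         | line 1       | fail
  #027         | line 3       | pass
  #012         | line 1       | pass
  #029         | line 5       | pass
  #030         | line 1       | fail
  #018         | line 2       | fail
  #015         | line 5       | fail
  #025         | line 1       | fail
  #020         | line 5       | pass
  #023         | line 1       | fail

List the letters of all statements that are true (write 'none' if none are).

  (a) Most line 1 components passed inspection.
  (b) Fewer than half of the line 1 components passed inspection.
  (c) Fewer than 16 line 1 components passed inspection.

|A| = 20, |A ∩ B| = 4, |A ∖ B| = 16.
(a) |A ∩ B| > |A ∖ B|: fails.
(b) |A ∩ B| < |A ∖ B|: holds.
(c) |A ∩ B| < 16: holds.

(b), (c)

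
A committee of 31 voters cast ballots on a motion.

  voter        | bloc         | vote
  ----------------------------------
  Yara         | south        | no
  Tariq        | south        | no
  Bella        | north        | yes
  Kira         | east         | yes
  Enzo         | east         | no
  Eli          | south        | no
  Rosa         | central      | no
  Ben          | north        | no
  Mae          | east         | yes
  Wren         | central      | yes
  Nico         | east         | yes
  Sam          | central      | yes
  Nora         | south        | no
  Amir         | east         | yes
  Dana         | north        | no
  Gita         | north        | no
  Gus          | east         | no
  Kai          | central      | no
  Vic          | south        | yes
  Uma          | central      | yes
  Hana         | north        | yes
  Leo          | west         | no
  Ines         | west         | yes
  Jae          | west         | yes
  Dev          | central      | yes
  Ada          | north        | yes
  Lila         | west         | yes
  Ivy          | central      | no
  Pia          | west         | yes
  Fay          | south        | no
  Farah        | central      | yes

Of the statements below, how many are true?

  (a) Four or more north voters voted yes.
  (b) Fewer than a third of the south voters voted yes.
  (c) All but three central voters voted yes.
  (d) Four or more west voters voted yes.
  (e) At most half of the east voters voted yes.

3

(a) north: |A| = 6, |A ∩ B| = 3; needs |A ∩ B| ≥ 4 — false.
(b) south: |A| = 6, |A ∩ B| = 1; needs |A ∩ B| / |A| < 1/3 — true.
(c) central: |A| = 8, |A ∩ B| = 5; needs |A ∖ B| = 3 — true.
(d) west: |A| = 5, |A ∩ B| = 4; needs |A ∩ B| ≥ 4 — true.
(e) east: |A| = 6, |A ∩ B| = 4; needs |A ∩ B| ≤ |A ∖ B| — false.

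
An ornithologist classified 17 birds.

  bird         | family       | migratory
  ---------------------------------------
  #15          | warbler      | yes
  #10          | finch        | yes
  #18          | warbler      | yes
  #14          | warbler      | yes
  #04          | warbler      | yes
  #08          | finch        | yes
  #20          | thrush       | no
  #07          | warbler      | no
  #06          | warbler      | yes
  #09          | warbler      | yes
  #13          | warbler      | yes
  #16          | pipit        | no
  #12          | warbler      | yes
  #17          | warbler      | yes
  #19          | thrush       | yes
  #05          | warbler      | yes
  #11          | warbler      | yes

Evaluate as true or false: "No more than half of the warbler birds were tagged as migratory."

False

Truth condition: |A ∩ B| ≤ |A ∖ B|.
A (the restrictor) = {#15, #18, #14, #04, #07, #06, #09, #13, #12, #17, #05, #11}, |A| = 12.
A ∩ B = {#15, #18, #14, #04, #06, #09, #13, #12, #17, #05, #11}, so |A ∩ B| = 11.
A ∖ B = {#07}, so |A ∖ B| = 1.
11 > 1, so the statement is false.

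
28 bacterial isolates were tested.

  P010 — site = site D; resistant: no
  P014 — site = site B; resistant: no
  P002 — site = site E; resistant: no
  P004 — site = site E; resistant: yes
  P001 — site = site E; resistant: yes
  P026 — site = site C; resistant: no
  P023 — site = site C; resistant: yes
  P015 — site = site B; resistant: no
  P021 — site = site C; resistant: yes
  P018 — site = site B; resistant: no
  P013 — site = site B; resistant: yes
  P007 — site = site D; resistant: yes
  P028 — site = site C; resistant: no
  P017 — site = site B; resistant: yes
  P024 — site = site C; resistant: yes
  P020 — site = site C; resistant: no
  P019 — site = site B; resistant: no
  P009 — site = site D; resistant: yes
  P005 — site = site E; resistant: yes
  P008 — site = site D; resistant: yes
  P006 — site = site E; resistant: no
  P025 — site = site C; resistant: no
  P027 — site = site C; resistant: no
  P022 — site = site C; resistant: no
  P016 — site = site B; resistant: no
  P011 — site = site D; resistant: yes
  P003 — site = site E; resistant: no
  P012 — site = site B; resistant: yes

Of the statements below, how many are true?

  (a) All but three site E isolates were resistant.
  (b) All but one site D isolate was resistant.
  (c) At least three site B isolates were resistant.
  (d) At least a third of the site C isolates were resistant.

4

(a) site E: |A| = 6, |A ∩ B| = 3; needs |A ∖ B| = 3 — true.
(b) site D: |A| = 5, |A ∩ B| = 4; needs |A ∖ B| = 1 — true.
(c) site B: |A| = 8, |A ∩ B| = 3; needs |A ∩ B| ≥ 3 — true.
(d) site C: |A| = 9, |A ∩ B| = 3; needs |A ∩ B| / |A| ≥ 1/3 — true.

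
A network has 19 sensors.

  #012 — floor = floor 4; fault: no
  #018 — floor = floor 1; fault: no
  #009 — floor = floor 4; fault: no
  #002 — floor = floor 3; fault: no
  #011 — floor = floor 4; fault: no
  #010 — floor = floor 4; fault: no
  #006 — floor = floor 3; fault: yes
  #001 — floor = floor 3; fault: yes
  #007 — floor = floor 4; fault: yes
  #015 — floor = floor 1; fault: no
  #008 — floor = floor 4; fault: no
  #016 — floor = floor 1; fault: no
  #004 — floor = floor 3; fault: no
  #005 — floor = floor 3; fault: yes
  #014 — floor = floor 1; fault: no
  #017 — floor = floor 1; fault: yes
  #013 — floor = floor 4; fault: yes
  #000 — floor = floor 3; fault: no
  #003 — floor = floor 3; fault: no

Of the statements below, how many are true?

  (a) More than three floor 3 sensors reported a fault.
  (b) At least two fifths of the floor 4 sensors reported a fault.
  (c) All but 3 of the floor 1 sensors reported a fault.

0

(a) floor 3: |A| = 7, |A ∩ B| = 3; needs |A ∩ B| > 3 — false.
(b) floor 4: |A| = 7, |A ∩ B| = 2; needs |A ∩ B| / |A| ≥ 2/5 — false.
(c) floor 1: |A| = 5, |A ∩ B| = 1; needs |A ∖ B| = 3 — false.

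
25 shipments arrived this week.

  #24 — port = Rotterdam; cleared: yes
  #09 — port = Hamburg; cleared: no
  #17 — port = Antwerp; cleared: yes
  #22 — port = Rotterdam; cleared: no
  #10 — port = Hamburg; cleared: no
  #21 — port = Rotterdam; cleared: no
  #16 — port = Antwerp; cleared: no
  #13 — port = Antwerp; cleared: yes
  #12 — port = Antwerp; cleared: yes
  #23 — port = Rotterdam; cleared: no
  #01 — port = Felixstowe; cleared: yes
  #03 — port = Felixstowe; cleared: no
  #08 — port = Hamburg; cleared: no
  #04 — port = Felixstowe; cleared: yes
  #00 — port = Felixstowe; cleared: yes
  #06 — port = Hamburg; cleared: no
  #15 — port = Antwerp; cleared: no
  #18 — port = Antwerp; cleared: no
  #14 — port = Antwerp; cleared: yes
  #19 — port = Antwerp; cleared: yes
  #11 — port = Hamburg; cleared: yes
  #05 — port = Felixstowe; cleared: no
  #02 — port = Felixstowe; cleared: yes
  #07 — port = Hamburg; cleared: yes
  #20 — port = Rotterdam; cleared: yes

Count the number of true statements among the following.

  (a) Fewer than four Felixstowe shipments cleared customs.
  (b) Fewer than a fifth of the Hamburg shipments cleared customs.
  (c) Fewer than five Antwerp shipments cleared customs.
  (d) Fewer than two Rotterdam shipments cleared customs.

0

(a) Felixstowe: |A| = 6, |A ∩ B| = 4; needs |A ∩ B| < 4 — false.
(b) Hamburg: |A| = 6, |A ∩ B| = 2; needs |A ∩ B| / |A| < 1/5 — false.
(c) Antwerp: |A| = 8, |A ∩ B| = 5; needs |A ∩ B| < 5 — false.
(d) Rotterdam: |A| = 5, |A ∩ B| = 2; needs |A ∩ B| < 2 — false.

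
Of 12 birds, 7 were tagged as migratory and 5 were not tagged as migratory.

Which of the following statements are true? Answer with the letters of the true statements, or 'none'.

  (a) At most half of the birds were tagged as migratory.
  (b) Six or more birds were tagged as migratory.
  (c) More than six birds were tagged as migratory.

(b), (c)

|A| = 12, |A ∩ B| = 7, |A ∖ B| = 5.
(a) |A ∩ B| ≤ |A ∖ B|: fails.
(b) |A ∩ B| ≥ 6: holds.
(c) |A ∩ B| > 6: holds.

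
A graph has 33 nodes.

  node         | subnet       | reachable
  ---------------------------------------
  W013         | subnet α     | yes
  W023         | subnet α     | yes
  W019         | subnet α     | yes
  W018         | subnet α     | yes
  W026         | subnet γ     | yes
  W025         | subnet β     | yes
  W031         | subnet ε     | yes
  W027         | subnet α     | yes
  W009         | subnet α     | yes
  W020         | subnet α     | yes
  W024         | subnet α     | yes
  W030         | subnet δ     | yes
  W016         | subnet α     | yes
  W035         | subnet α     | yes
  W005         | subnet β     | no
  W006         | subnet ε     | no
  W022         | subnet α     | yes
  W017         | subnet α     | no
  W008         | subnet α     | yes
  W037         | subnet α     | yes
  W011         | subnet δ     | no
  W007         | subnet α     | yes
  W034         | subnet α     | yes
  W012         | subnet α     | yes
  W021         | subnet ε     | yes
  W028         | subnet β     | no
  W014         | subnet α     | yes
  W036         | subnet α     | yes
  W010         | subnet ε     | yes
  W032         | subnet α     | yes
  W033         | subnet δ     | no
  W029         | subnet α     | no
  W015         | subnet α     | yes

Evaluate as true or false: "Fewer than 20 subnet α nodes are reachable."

'Fewer than 20 subnet α nodes are reachable' holds iff |A ∩ B| < 20.
|A| = 22, |A ∩ B| = 20, |A ∖ B| = 2.
|A ∩ B| = 20, so the statement is false.

False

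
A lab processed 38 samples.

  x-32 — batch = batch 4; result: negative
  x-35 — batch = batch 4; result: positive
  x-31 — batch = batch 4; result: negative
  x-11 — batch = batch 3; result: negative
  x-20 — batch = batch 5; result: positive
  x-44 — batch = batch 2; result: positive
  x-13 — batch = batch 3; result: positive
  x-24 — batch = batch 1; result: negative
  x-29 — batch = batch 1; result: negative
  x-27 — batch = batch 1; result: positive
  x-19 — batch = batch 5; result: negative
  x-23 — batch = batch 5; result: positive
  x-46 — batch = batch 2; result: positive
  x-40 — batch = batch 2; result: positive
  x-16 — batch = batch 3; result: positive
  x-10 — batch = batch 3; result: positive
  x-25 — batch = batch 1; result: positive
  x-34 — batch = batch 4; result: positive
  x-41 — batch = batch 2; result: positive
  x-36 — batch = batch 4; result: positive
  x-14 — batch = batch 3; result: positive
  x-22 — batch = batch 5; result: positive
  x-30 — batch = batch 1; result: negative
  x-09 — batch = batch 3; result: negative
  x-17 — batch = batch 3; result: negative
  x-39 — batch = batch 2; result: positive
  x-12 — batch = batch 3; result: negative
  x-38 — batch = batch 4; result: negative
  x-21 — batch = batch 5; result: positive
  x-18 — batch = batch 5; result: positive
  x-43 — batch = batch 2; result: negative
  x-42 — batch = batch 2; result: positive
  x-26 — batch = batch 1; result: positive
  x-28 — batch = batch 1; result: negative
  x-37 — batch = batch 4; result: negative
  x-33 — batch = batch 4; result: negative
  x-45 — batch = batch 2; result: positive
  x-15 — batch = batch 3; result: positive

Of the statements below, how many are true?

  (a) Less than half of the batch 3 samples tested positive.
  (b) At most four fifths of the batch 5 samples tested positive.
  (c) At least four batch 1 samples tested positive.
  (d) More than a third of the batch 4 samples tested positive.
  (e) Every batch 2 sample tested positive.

1

(a) batch 3: |A| = 9, |A ∩ B| = 5; needs |A ∩ B| < |A ∖ B| — false.
(b) batch 5: |A| = 6, |A ∩ B| = 5; needs |A ∩ B| / |A| ≤ 4/5 — false.
(c) batch 1: |A| = 7, |A ∩ B| = 3; needs |A ∩ B| ≥ 4 — false.
(d) batch 4: |A| = 8, |A ∩ B| = 3; needs |A ∩ B| / |A| > 1/3 — true.
(e) batch 2: |A| = 8, |A ∩ B| = 7; needs A ⊆ B, i.e. every element of A is in B (|A ∖ B| = 0) — false.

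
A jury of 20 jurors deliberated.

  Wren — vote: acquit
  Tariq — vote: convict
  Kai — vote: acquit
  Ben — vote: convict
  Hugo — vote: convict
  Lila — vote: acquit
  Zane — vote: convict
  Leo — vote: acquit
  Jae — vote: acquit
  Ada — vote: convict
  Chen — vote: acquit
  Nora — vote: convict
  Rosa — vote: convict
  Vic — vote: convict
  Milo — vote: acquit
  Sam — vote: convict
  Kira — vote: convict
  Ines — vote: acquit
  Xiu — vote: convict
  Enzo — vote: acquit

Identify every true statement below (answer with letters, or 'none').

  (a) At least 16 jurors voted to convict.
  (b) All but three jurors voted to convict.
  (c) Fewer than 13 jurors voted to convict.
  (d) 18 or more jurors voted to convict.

(c)

|A| = 20, |A ∩ B| = 11, |A ∖ B| = 9.
(a) |A ∩ B| ≥ 16: fails.
(b) |A ∖ B| = 3: fails.
(c) |A ∩ B| < 13: holds.
(d) |A ∩ B| ≥ 18: fails.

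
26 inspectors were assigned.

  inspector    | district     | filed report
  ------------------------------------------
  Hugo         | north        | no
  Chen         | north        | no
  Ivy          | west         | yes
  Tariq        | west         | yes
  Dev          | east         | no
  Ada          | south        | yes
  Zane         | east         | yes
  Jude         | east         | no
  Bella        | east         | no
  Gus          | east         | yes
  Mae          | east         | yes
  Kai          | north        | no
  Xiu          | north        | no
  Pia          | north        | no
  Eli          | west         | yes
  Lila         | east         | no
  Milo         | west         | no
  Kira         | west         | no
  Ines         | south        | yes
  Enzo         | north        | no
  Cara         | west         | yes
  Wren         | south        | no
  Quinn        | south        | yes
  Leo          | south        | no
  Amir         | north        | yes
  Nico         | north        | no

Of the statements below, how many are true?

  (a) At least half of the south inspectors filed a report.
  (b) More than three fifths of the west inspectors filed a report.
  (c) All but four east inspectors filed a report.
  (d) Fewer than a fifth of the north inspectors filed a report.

(a) south: |A| = 5, |A ∩ B| = 3; needs |A ∩ B| ≥ |A ∖ B| — true.
(b) west: |A| = 6, |A ∩ B| = 4; needs |A ∩ B| / |A| > 3/5 — true.
(c) east: |A| = 7, |A ∩ B| = 3; needs |A ∖ B| = 4 — true.
(d) north: |A| = 8, |A ∩ B| = 1; needs |A ∩ B| / |A| < 1/5 — true.

4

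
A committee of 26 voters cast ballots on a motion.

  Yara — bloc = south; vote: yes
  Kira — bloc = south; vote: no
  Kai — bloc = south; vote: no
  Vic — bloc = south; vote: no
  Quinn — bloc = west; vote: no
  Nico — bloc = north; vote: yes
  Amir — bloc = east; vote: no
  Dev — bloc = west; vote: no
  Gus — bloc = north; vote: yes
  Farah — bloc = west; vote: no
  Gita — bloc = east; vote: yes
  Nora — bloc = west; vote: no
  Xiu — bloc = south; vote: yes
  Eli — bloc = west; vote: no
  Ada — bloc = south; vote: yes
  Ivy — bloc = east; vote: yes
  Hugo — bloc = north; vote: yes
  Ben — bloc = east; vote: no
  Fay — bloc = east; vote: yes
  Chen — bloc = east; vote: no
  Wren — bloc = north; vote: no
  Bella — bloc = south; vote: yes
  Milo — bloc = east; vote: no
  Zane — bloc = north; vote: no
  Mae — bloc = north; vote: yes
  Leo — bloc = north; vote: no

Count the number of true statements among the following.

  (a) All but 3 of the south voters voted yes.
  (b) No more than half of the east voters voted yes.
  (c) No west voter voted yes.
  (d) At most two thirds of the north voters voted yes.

(a) south: |A| = 7, |A ∩ B| = 4; needs |A ∖ B| = 3 — true.
(b) east: |A| = 7, |A ∩ B| = 3; needs |A ∩ B| ≤ |A ∖ B| — true.
(c) west: |A| = 5, |A ∩ B| = 0; needs A ∩ B = ∅ (|A ∩ B| = 0) — true.
(d) north: |A| = 7, |A ∩ B| = 4; needs |A ∩ B| / |A| ≤ 2/3 — true.

4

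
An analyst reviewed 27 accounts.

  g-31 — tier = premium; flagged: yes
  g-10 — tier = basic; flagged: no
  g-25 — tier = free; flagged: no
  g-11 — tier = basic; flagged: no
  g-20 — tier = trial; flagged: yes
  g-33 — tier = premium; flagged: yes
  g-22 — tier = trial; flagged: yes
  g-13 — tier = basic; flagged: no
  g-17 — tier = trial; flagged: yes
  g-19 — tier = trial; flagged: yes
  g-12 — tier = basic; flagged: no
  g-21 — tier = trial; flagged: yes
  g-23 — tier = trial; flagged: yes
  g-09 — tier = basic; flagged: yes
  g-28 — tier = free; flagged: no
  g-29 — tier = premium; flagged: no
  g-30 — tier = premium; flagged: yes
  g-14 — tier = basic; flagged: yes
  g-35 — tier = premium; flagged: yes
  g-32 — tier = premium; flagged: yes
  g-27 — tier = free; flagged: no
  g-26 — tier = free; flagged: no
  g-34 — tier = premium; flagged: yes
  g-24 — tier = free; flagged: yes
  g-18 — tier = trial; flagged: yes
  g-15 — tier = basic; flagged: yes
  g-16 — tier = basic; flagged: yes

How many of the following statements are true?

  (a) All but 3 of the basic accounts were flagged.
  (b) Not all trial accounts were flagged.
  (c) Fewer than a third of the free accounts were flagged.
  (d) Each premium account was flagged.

(a) basic: |A| = 8, |A ∩ B| = 4; needs |A ∖ B| = 3 — false.
(b) trial: |A| = 7, |A ∩ B| = 7; needs A ⊄ B (|A ∖ B| ≥ 1) — false.
(c) free: |A| = 5, |A ∩ B| = 1; needs |A ∩ B| / |A| < 1/3 — true.
(d) premium: |A| = 7, |A ∩ B| = 6; needs A ⊆ B, i.e. every element of A is in B (|A ∖ B| = 0) — false.

1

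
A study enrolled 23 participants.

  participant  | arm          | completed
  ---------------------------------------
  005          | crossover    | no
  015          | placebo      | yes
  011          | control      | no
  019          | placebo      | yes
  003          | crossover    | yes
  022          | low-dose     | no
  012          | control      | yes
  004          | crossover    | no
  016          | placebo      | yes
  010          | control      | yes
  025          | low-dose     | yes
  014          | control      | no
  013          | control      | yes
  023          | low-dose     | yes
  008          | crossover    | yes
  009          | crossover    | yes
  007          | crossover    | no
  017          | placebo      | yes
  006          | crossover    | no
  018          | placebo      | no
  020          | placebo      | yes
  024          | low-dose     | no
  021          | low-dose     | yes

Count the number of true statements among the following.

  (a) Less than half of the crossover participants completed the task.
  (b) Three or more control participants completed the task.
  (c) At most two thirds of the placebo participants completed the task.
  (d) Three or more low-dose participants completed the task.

3

(a) crossover: |A| = 7, |A ∩ B| = 3; needs |A ∩ B| < |A ∖ B| — true.
(b) control: |A| = 5, |A ∩ B| = 3; needs |A ∩ B| ≥ 3 — true.
(c) placebo: |A| = 6, |A ∩ B| = 5; needs |A ∩ B| / |A| ≤ 2/3 — false.
(d) low-dose: |A| = 5, |A ∩ B| = 3; needs |A ∩ B| ≥ 3 — true.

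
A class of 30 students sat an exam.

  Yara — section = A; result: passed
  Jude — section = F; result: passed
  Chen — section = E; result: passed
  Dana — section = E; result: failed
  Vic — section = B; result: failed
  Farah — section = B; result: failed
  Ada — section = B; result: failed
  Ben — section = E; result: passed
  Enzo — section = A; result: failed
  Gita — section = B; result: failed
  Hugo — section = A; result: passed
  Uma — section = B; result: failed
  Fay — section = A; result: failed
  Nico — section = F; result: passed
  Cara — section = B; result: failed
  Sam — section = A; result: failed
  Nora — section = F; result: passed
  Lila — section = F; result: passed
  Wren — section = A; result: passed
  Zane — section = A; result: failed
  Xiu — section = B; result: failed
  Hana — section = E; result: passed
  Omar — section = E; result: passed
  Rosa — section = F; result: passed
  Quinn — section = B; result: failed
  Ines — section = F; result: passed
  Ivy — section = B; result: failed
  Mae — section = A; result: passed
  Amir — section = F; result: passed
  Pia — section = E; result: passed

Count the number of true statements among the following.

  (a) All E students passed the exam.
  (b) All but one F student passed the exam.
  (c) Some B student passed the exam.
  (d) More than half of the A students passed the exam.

(a) E: |A| = 6, |A ∩ B| = 5; needs A ⊆ B, i.e. every element of A is in B (|A ∖ B| = 0) — false.
(b) F: |A| = 7, |A ∩ B| = 7; needs |A ∖ B| = 1 — false.
(c) B: |A| = 9, |A ∩ B| = 0; needs A ∩ B ≠ ∅ (|A ∩ B| ≥ 1) — false.
(d) A: |A| = 8, |A ∩ B| = 4; needs |A ∩ B| > |A ∖ B| — false.

0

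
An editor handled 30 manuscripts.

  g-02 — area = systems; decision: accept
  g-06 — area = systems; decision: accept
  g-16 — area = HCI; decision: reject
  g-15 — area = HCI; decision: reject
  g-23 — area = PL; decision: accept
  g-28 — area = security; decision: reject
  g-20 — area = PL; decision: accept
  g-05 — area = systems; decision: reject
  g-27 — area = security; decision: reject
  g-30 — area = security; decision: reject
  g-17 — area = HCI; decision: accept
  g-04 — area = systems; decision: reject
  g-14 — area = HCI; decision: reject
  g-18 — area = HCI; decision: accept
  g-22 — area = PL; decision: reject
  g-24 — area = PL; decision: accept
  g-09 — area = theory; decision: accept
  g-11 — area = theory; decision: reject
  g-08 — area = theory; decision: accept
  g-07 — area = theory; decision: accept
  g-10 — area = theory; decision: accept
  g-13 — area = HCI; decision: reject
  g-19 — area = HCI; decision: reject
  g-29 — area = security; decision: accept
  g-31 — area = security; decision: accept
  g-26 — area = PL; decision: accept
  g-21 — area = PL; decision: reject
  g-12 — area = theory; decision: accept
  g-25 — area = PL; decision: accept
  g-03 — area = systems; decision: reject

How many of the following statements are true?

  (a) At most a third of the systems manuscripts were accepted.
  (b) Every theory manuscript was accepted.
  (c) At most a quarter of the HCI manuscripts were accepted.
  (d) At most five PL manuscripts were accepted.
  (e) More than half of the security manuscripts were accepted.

1

(a) systems: |A| = 5, |A ∩ B| = 2; needs |A ∩ B| / |A| ≤ 1/3 — false.
(b) theory: |A| = 6, |A ∩ B| = 5; needs A ⊆ B, i.e. every element of A is in B (|A ∖ B| = 0) — false.
(c) HCI: |A| = 7, |A ∩ B| = 2; needs |A ∩ B| / |A| ≤ 1/4 — false.
(d) PL: |A| = 7, |A ∩ B| = 5; needs |A ∩ B| ≤ 5 — true.
(e) security: |A| = 5, |A ∩ B| = 2; needs |A ∩ B| > |A ∖ B| — false.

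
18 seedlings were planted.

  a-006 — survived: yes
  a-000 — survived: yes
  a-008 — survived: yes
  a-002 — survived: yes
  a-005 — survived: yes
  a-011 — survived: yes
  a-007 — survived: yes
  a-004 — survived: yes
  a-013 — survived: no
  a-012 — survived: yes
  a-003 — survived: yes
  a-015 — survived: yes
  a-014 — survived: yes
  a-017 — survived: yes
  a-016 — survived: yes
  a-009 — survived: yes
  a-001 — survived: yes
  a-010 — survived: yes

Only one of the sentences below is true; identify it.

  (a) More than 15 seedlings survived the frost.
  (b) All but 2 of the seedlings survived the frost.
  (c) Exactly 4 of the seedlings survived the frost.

|A| = 18, |A ∩ B| = 17, |A ∖ B| = 1.
(a) requires |A ∩ B| > 15: true.
(b) requires |A ∖ B| = 2: false.
(c) requires |A ∩ B| = 4: false.

(a)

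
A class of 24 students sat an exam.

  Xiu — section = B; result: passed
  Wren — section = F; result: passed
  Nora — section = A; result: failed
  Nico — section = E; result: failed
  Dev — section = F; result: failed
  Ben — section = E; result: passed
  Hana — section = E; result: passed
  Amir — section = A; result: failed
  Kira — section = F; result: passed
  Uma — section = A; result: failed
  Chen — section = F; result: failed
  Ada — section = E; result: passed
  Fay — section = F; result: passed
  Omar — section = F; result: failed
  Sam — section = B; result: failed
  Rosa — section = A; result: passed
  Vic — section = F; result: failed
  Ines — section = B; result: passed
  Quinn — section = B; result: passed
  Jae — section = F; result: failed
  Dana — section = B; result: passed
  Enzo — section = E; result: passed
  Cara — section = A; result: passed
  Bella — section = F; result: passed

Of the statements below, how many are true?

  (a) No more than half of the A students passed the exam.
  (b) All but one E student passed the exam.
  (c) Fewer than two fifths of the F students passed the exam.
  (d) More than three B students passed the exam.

3

(a) A: |A| = 5, |A ∩ B| = 2; needs |A ∩ B| ≤ |A ∖ B| — true.
(b) E: |A| = 5, |A ∩ B| = 4; needs |A ∖ B| = 1 — true.
(c) F: |A| = 9, |A ∩ B| = 4; needs |A ∩ B| / |A| < 2/5 — false.
(d) B: |A| = 5, |A ∩ B| = 4; needs |A ∩ B| > 3 — true.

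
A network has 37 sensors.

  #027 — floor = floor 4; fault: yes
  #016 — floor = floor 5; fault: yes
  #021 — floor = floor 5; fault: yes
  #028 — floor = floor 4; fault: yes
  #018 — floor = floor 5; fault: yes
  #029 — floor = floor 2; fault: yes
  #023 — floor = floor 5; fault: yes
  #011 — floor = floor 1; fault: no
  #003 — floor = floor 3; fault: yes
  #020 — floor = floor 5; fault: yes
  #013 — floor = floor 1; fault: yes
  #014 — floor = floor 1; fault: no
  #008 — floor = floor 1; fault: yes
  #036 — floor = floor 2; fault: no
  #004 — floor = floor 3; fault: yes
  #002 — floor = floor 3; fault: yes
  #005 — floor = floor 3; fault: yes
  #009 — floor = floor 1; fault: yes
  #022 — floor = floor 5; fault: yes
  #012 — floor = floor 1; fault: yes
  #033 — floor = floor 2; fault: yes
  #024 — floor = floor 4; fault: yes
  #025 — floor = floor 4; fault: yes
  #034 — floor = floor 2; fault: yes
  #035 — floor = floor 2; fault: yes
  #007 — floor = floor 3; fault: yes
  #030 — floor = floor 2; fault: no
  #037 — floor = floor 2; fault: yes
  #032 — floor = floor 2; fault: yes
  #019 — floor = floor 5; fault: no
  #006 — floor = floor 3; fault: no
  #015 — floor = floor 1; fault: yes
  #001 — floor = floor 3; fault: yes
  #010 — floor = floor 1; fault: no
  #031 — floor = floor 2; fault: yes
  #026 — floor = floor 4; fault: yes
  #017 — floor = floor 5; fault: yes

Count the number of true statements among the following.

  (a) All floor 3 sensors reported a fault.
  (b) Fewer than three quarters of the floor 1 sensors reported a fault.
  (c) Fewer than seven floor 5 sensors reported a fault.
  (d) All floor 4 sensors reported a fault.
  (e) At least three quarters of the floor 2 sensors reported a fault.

3

(a) floor 3: |A| = 7, |A ∩ B| = 6; needs A ⊆ B, i.e. every element of A is in B (|A ∖ B| = 0) — false.
(b) floor 1: |A| = 8, |A ∩ B| = 5; needs |A ∩ B| / |A| < 3/4 — true.
(c) floor 5: |A| = 8, |A ∩ B| = 7; needs |A ∩ B| < 7 — false.
(d) floor 4: |A| = 5, |A ∩ B| = 5; needs A ⊆ B, i.e. every element of A is in B (|A ∖ B| = 0) — true.
(e) floor 2: |A| = 9, |A ∩ B| = 7; needs |A ∩ B| / |A| ≥ 3/4 — true.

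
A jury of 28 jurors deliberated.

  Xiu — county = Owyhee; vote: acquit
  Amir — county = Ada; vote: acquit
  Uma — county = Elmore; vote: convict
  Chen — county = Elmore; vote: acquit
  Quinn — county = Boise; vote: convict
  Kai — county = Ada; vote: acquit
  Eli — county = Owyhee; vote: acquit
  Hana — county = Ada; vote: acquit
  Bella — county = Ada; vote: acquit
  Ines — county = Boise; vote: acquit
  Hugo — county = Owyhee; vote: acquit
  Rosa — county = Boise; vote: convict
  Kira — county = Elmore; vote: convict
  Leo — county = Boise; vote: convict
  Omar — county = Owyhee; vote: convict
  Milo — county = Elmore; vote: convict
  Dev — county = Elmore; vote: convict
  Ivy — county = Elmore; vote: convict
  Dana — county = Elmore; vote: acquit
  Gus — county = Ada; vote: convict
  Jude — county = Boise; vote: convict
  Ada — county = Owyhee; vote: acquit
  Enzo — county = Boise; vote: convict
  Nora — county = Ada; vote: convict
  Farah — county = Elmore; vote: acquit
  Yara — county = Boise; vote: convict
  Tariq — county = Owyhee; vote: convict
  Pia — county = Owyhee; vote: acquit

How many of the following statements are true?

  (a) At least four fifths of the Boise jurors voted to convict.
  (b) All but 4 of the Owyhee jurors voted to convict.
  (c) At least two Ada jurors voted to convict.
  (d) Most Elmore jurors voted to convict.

(a) Boise: |A| = 7, |A ∩ B| = 6; needs |A ∩ B| / |A| ≥ 4/5 — true.
(b) Owyhee: |A| = 7, |A ∩ B| = 2; needs |A ∖ B| = 4 — false.
(c) Ada: |A| = 6, |A ∩ B| = 2; needs |A ∩ B| ≥ 2 — true.
(d) Elmore: |A| = 8, |A ∩ B| = 5; needs |A ∩ B| > |A ∖ B| — true.

3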